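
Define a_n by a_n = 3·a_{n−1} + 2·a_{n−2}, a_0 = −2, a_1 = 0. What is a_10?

−89452

With companion matrix A = [[3, 2], [1, 0]], [a_n, a_{n−1}]ᵀ = A·[a_{n−1}, a_{n−2}]ᵀ, so [a_10, a_9]ᵀ = A^9·[a_1, a_0]ᵀ.
A^9 = [[79647, 44726], [22363, 12558]], giving [a_10, a_9]ᵀ = [[−89452], [−25116]].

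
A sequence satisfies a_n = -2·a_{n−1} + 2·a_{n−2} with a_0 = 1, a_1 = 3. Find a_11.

41440

With companion matrix C = [[-2, 2], [1, 0]], [a_n, a_{n−1}]ᵀ = C·[a_{n−1}, a_{n−2}]ᵀ, so [a_11, a_10]ᵀ = C^10·[a_1, a_0]ᵀ.
C^10 = [[18272, -13376], [-6688, 4896]], giving [a_11, a_10]ᵀ = [[41440], [-15168]].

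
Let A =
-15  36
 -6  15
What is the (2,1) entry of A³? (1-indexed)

tr A = 0 and det A = -9, so the characteristic polynomial is λ² − (0)λ + (-9) with roots 3 and -3.
Eigenvectors give P = [[-2, 3], [-1, 1]] with P⁻¹ = [[1, -3], [1, -2]], and A = P·diag(3, -3)·P⁻¹.
Then A³ = P·diag(27, -27)·P⁻¹ = [[-54, -81], [-27, -27]] · [[1, -3], [1, -2]] = [[-135, 324], [-54, 135]].

-54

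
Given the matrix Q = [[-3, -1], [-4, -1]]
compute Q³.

[[-55, -17], [-68, -21]]

Q² = [[13, 4], [16, 5]]
Q³ = [[-55, -17], [-68, -21]]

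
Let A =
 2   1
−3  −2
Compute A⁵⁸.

[[1, 0], [0, 1]]

A² = I (check: tr A = 0 and det A = −1), so A⁵⁸ = I since 58 is even.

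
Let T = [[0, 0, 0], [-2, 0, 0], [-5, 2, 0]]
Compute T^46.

T is strictly triangular, hence nilpotent: T^3 = 0, so T^46 = 0.

[[0, 0, 0], [0, 0, 0], [0, 0, 0]]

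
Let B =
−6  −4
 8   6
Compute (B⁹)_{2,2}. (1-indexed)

1536

tr B = 0 and det B = −4, so the characteristic polynomial is λ² − (0)λ + (−4) with roots 2 and −2.
Eigenvectors give P = [[1, −1], [−2, 1]] with P⁻¹ = [[−1, −1], [−2, −1]], and B = P·diag(2, −2)·P⁻¹.
Then B⁹ = P·diag(512, −512)·P⁻¹ = [[512, 512], [−1024, −512]] · [[−1, −1], [−2, −1]] = [[−1536, −1024], [2048, 1536]].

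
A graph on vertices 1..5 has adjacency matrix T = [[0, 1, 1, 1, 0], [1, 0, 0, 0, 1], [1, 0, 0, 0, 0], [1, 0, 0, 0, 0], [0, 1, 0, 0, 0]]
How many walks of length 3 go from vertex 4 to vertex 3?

0

The number of length-3 walks from vertex 4 to vertex 3 is entry (4,3) of T³, where T is the adjacency matrix.
T² = [[3, 0, 0, 0, 1], [0, 2, 1, 1, 0], [0, 1, 1, 1, 0], [0, 1, 1, 1, 0], [1, 0, 0, 0, 1]]
T³ = [[0, 4, 3, 3, 0], [4, 0, 0, 0, 2], [3, 0, 0, 0, 1], [3, 0, 0, 0, 1], [0, 2, 1, 1, 0]]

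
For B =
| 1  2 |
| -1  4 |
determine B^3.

tr B = 5 and det B = 6, so the characteristic polynomial is λ² − (5)λ + (6) with roots 2 and 3.
Eigenvectors give P = [[-2, -1], [-1, -1]] with P⁻¹ = [[-1, 1], [1, -2]], and B = P·diag(2, 3)·P⁻¹.
Then B^3 = P·diag(8, 27)·P⁻¹ = [[-16, -27], [-8, -27]] · [[-1, 1], [1, -2]] = [[-11, 38], [-19, 46]].

[[-11, 38], [-19, 46]]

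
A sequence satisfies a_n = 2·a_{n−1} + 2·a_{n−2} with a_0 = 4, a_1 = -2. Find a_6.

With companion matrix M = [[2, 2], [1, 0]], [a_n, a_{n−1}]ᵀ = M·[a_{n−1}, a_{n−2}]ᵀ, so [a_6, a_5]ᵀ = M⁵·[a_1, a_0]ᵀ.
M⁵ = [[120, 88], [44, 32]], giving [a_6, a_5]ᵀ = [[112], [40]].

112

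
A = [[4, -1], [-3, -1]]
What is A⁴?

A² = [[19, -3], [-9, 4]]
A³ = [[85, -16], [-48, 5]]
A⁴ = [[388, -69], [-207, 43]]

[[388, -69], [-207, 43]]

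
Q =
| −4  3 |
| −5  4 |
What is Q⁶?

Q² = I (check: tr Q = 0 and det Q = −1), so Q⁶ = I since 6 is even.

[[1, 0], [0, 1]]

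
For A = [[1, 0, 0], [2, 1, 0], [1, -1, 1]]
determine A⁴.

[[1, 0, 0], [8, 1, 0], [-8, -4, 1]]

A = I + N where N = [[0, 0, 0], [2, 0, 0], [1, -1, 0]] is strictly lower-triangular, so N³ = 0.
(I + N)⁴ = I + 4·N + 6·N² = [[1, 0, 0], [8, 1, 0], [-8, -4, 1]].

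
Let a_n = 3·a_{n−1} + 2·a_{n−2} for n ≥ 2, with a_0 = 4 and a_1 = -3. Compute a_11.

With companion matrix A = [[3, 2], [1, 0]], [a_n, a_{n−1}]ᵀ = A·[a_{n−1}, a_{n−2}]ᵀ, so [a_11, a_10]ᵀ = A¹⁰·[a_1, a_0]ᵀ.
A¹⁰ = [[283667, 159294], [79647, 44726]], giving [a_11, a_10]ᵀ = [[-213825], [-60037]].

-213825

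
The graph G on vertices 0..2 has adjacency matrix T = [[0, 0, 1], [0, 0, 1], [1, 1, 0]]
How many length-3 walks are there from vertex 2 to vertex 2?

0

The number of length-3 walks from vertex 2 to vertex 2 is entry (2,2) of T³, where T is the adjacency matrix.
T² = [[1, 1, 0], [1, 1, 0], [0, 0, 2]]
T³ = [[0, 0, 2], [0, 0, 2], [2, 2, 0]]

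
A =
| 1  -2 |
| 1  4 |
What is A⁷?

[[-1931, -4118], [2059, 4246]]

tr A = 5 and det A = 6, so the characteristic polynomial is λ² − (5)λ + (6) with roots 3 and 2.
Eigenvectors give P = [[-1, 2], [1, -1]] with P⁻¹ = [[1, 2], [1, 1]], and A = P·diag(3, 2)·P⁻¹.
Then A⁷ = P·diag(2187, 128)·P⁻¹ = [[-2187, 256], [2187, -128]] · [[1, 2], [1, 1]] = [[-1931, -4118], [2059, 4246]].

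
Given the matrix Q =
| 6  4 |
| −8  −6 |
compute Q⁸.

tr Q = 0 and det Q = −4, so the characteristic polynomial is λ² − (0)λ + (−4) with roots 2 and −2.
Eigenvectors give P = [[−1, −1], [1, 2]] with P⁻¹ = [[−2, −1], [1, 1]], and Q = P·diag(2, −2)·P⁻¹.
Then Q⁸ = P·diag(256, 256)·P⁻¹ = [[−256, −256], [256, 512]] · [[−2, −1], [1, 1]] = [[256, 0], [0, 256]].

[[256, 0], [0, 256]]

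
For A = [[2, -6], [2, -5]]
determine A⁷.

tr A = -3 and det A = 2, so the characteristic polynomial is λ² − (-3)λ + (2) with roots -2 and -1.
Eigenvectors give P = [[-3, 2], [-2, 1]] with P⁻¹ = [[1, -2], [2, -3]], and A = P·diag(-2, -1)·P⁻¹.
Then A⁷ = P·diag(-128, -1)·P⁻¹ = [[384, -2], [256, -1]] · [[1, -2], [2, -3]] = [[380, -762], [254, -509]].

[[380, -762], [254, -509]]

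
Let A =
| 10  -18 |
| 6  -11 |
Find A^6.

[[-188, 378], [-126, 253]]

tr A = -1 and det A = -2, so the characteristic polynomial is λ² − (-1)λ + (-2) with roots -2 and 1.
Eigenvectors give P = [[-3, 2], [-2, 1]] with P⁻¹ = [[1, -2], [2, -3]], and A = P·diag(-2, 1)·P⁻¹.
Then A^6 = P·diag(64, 1)·P⁻¹ = [[-192, 2], [-128, 1]] · [[1, -2], [2, -3]] = [[-188, 378], [-126, 253]].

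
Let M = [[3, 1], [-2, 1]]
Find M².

[[7, 4], [-8, -1]]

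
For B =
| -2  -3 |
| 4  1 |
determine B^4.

[[52, -57], [76, 109]]

B^2 = [[-8, 3], [-4, -11]]
B^3 = [[28, 27], [-36, 1]]
B^4 = [[52, -57], [76, 109]]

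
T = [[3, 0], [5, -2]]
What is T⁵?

tr T = 1 and det T = -6, so the characteristic polynomial is λ² − (1)λ + (-6) with roots -2 and 3.
Eigenvectors give P = [[0, -1], [1, -1]] with P⁻¹ = [[-1, 1], [-1, 0]], and T = P·diag(-2, 3)·P⁻¹.
Then T⁵ = P·diag(-32, 243)·P⁻¹ = [[0, -243], [-32, -243]] · [[-1, 1], [-1, 0]] = [[243, 0], [275, -32]].

[[243, 0], [275, -32]]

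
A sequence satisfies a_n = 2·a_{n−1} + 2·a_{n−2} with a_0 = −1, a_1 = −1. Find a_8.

With companion matrix A = [[2, 2], [1, 0]], [a_n, a_{n−1}]ᵀ = A·[a_{n−1}, a_{n−2}]ᵀ, so [a_8, a_7]ᵀ = A⁷·[a_1, a_0]ᵀ.
A⁷ = [[896, 656], [328, 240]], giving [a_8, a_7]ᵀ = [[−1552], [−568]].

−1552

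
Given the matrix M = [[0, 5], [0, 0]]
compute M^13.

[[0, 0], [0, 0]]

M is strictly triangular, hence nilpotent: M^2 = 0, so M^13 = 0.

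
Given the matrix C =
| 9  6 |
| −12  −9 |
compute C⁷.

[[6561, 4374], [−8748, −6561]]

tr C = 0 and det C = −9, so the characteristic polynomial is λ² − (0)λ + (−9) with roots −3 and 3.
Eigenvectors give P = [[−1, −1], [2, 1]] with P⁻¹ = [[1, 1], [−2, −1]], and C = P·diag(−3, 3)·P⁻¹.
Then C⁷ = P·diag(−2187, 2187)·P⁻¹ = [[2187, −2187], [−4374, 2187]] · [[1, 1], [−2, −1]] = [[6561, 4374], [−8748, −6561]].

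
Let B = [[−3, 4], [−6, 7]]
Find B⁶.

[[−1455, 1456], [−2184, 2185]]

tr B = 4 and det B = 3, so the characteristic polynomial is λ² − (4)λ + (3) with roots 1 and 3.
Eigenvectors give P = [[1, −2], [1, −3]] with P⁻¹ = [[3, −2], [1, −1]], and B = P·diag(1, 3)·P⁻¹.
Then B⁶ = P·diag(1, 729)·P⁻¹ = [[1, −1458], [1, −2187]] · [[3, −2], [1, −1]] = [[−1455, 1456], [−2184, 2185]].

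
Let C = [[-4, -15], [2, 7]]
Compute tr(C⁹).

513

tr C = 3 and det C = 2, so the characteristic polynomial is λ² − (3)λ + (2) with roots 1 and 2.
Eigenvectors give P = [[-3, -5], [1, 2]] with P⁻¹ = [[-2, -5], [1, 3]], and C = P·diag(1, 2)·P⁻¹.
Then C⁹ = P·diag(1, 512)·P⁻¹ = [[-3, -2560], [1, 1024]] · [[-2, -5], [1, 3]] = [[-2554, -7665], [1022, 3067]].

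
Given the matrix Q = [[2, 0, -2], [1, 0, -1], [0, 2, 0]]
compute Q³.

[[4, -8, -4], [2, -4, -2], [4, -4, -4]]

Q² = [[4, -4, -4], [2, -2, -2], [2, 0, -2]]
Q³ = [[4, -8, -4], [2, -4, -2], [4, -4, -4]]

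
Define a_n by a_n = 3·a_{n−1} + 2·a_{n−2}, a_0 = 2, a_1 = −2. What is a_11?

With companion matrix T = [[3, 2], [1, 0]], [a_n, a_{n−1}]ᵀ = T·[a_{n−1}, a_{n−2}]ᵀ, so [a_11, a_10]ᵀ = T¹⁰·[a_1, a_0]ᵀ.
T¹⁰ = [[283667, 159294], [79647, 44726]], giving [a_11, a_10]ᵀ = [[−248746], [−69842]].

−248746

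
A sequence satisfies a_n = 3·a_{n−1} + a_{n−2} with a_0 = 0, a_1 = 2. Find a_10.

With companion matrix T = [[3, 1], [1, 0]], [a_n, a_{n−1}]ᵀ = T·[a_{n−1}, a_{n−2}]ᵀ, so [a_10, a_9]ᵀ = T⁹·[a_1, a_0]ᵀ.
T⁹ = [[42837, 12970], [12970, 3927]], giving [a_10, a_9]ᵀ = [[85674], [25940]].

85674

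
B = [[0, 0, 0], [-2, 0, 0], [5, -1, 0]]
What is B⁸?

B is strictly triangular, hence nilpotent: B³ = 0, so B⁸ = 0.

[[0, 0, 0], [0, 0, 0], [0, 0, 0]]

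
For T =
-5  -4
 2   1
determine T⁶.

tr T = -4 and det T = 3, so the characteristic polynomial is λ² − (-4)λ + (3) with roots -3 and -1.
Eigenvectors give P = [[-2, -1], [1, 1]] with P⁻¹ = [[-1, -1], [1, 2]], and T = P·diag(-3, -1)·P⁻¹.
Then T⁶ = P·diag(729, 1)·P⁻¹ = [[-1458, -1], [729, 1]] · [[-1, -1], [1, 2]] = [[1457, 1456], [-728, -727]].

[[1457, 1456], [-728, -727]]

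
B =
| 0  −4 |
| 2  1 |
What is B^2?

[[−8, −4], [2, −7]]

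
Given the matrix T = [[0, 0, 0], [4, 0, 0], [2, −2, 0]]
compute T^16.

T is strictly triangular, hence nilpotent: T^3 = 0, so T^16 = 0.

[[0, 0, 0], [0, 0, 0], [0, 0, 0]]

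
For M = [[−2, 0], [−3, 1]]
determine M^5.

tr M = −1 and det M = −2, so the characteristic polynomial is λ² − (−1)λ + (−2) with roots 1 and −2.
Eigenvectors give P = [[0, 1], [1, 1]] with P⁻¹ = [[−1, 1], [1, 0]], and M = P·diag(1, −2)·P⁻¹.
Then M^5 = P·diag(1, −32)·P⁻¹ = [[0, −32], [1, −32]] · [[−1, 1], [1, 0]] = [[−32, 0], [−33, 1]].

[[−32, 0], [−33, 1]]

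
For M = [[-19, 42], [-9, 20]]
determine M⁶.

[[-377, 882], [-189, 442]]

tr M = 1 and det M = -2, so the characteristic polynomial is λ² − (1)λ + (-2) with roots 2 and -1.
Eigenvectors give P = [[2, 7], [1, 3]] with P⁻¹ = [[-3, 7], [1, -2]], and M = P·diag(2, -1)·P⁻¹.
Then M⁶ = P·diag(64, 1)·P⁻¹ = [[128, 7], [64, 3]] · [[-3, 7], [1, -2]] = [[-377, 882], [-189, 442]].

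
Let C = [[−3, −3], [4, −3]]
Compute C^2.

[[−3, 18], [−24, −3]]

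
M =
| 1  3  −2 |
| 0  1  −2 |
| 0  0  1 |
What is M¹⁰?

M = I + N where N = [[0, 3, −2], [0, 0, −2], [0, 0, 0]] is strictly upper-triangular, so N³ = 0.
(I + N)¹⁰ = I + 10·N + 45·N² = [[1, 30, −290], [0, 1, −20], [0, 0, 1]].

[[1, 30, −290], [0, 1, −20], [0, 0, 1]]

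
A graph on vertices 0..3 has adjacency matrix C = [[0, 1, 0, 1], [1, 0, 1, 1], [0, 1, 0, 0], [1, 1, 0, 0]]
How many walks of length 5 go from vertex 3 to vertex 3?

The number of length-5 walks from vertex 3 to vertex 3 is entry (3,3) of C⁵, where C is the adjacency matrix.
C² = [[2, 1, 1, 1], [1, 3, 0, 1], [1, 0, 1, 1], [1, 1, 1, 2]]
C³ = [[2, 4, 1, 3], [4, 2, 3, 4], [1, 3, 0, 1], [3, 4, 1, 2]]
C⁴ = [[7, 6, 4, 6], [6, 11, 2, 6], [4, 2, 3, 4], [6, 6, 4, 7]]
C⁵ = [[12, 17, 6, 13], [17, 14, 11, 17], [6, 11, 2, 6], [13, 17, 6, 12]]

12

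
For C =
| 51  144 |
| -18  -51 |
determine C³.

[[459, 1296], [-162, -459]]

tr C = 0 and det C = -9, so the characteristic polynomial is λ² − (0)λ + (-9) with roots -3 and 3.
Eigenvectors give P = [[8, 3], [-3, -1]] with P⁻¹ = [[-1, -3], [3, 8]], and C = P·diag(-3, 3)·P⁻¹.
Then C³ = P·diag(-27, 27)·P⁻¹ = [[-216, 81], [81, -27]] · [[-1, -3], [3, 8]] = [[459, 1296], [-162, -459]].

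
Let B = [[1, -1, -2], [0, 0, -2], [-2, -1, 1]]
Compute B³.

B² = [[5, 1, -2], [4, 2, -2], [-4, 1, 7]]
B³ = [[9, -3, -14], [8, -2, -14], [-18, -3, 13]]

[[9, -3, -14], [8, -2, -14], [-18, -3, 13]]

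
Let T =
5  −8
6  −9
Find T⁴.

tr T = −4 and det T = 3, so the characteristic polynomial is λ² − (−4)λ + (3) with roots −3 and −1.
Eigenvectors give P = [[−1, −4], [−1, −3]] with P⁻¹ = [[3, −4], [−1, 1]], and T = P·diag(−3, −1)·P⁻¹.
Then T⁴ = P·diag(81, 1)·P⁻¹ = [[−81, −4], [−81, −3]] · [[3, −4], [−1, 1]] = [[−239, 320], [−240, 321]].

[[−239, 320], [−240, 321]]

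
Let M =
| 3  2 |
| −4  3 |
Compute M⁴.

M² = [[1, 12], [−24, 1]]
M³ = [[−45, 38], [−76, −45]]
M⁴ = [[−287, 24], [−48, −287]]

[[−287, 24], [−48, −287]]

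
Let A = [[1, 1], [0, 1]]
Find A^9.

[[1, 9], [0, 1]]

A = I + N where N = [[0, 1], [0, 0]] is strictly upper-triangular, so N^2 = 0.
(I + N)^9 = I + 9·N = [[1, 9], [0, 1]].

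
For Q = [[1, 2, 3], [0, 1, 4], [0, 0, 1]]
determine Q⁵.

[[1, 10, 95], [0, 1, 20], [0, 0, 1]]

Q = I + N where N = [[0, 2, 3], [0, 0, 4], [0, 0, 0]] is strictly upper-triangular, so N³ = 0.
(I + N)⁵ = I + 5·N + 10·N² = [[1, 10, 95], [0, 1, 20], [0, 0, 1]].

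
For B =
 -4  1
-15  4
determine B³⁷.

B² = I (check: tr B = 0 and det B = -1), so B³⁷ = B since 37 is odd.

[[-4, 1], [-15, 4]]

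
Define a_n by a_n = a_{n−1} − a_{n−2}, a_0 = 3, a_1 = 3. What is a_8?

With companion matrix Q = [[1, −1], [1, 0]], [a_n, a_{n−1}]ᵀ = Q·[a_{n−1}, a_{n−2}]ᵀ, so [a_8, a_7]ᵀ = Q⁷·[a_1, a_0]ᵀ.
Q⁷ = [[1, −1], [1, 0]], giving [a_8, a_7]ᵀ = [[0], [3]].

0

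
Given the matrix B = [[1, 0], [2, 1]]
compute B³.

B² = [[1, 0], [4, 1]]
B³ = [[1, 0], [6, 1]]

[[1, 0], [6, 1]]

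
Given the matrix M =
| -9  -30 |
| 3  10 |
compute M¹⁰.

[[-9, -30], [3, 10]]

M² = M (a projection; rank 1, trace 1), so M¹⁰ = M.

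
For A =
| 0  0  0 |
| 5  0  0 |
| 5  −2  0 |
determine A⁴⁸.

[[0, 0, 0], [0, 0, 0], [0, 0, 0]]

A is strictly triangular, hence nilpotent: A³ = 0, so A⁴⁸ = 0.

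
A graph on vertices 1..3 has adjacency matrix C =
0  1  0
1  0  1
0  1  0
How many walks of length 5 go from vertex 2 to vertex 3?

4

The number of length-5 walks from vertex 2 to vertex 3 is entry (2,3) of C^5, where C is the adjacency matrix.
C^2 = [[1, 0, 1], [0, 2, 0], [1, 0, 1]]
C^3 = [[0, 2, 0], [2, 0, 2], [0, 2, 0]]
C^4 = [[2, 0, 2], [0, 4, 0], [2, 0, 2]]
C^5 = [[0, 4, 0], [4, 0, 4], [0, 4, 0]]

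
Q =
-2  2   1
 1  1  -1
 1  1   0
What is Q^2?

[[7, -1, -4], [-2, 2, 0], [-1, 3, 0]]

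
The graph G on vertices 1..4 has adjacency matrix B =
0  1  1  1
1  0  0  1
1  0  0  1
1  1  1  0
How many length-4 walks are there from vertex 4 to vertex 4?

The number of length-4 walks from vertex 4 to vertex 4 is entry (4,4) of B⁴, where B is the adjacency matrix.
B² = [[3, 1, 1, 2], [1, 2, 2, 1], [1, 2, 2, 1], [2, 1, 1, 3]]
B³ = [[4, 5, 5, 5], [5, 2, 2, 5], [5, 2, 2, 5], [5, 5, 5, 4]]
B⁴ = [[15, 9, 9, 14], [9, 10, 10, 9], [9, 10, 10, 9], [14, 9, 9, 15]]

15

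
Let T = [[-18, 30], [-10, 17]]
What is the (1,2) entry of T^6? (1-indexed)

-3990

tr T = -1 and det T = -6, so the characteristic polynomial is λ² − (-1)λ + (-6) with roots 2 and -3.
Eigenvectors give P = [[-3, 2], [-2, 1]] with P⁻¹ = [[1, -2], [2, -3]], and T = P·diag(2, -3)·P⁻¹.
Then T^6 = P·diag(64, 729)·P⁻¹ = [[-192, 1458], [-128, 729]] · [[1, -2], [2, -3]] = [[2724, -3990], [1330, -1931]].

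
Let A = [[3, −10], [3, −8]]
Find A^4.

[[−309, 650], [−195, 406]]

tr A = −5 and det A = 6, so the characteristic polynomial is λ² − (−5)λ + (6) with roots −3 and −2.
Eigenvectors give P = [[5, 2], [3, 1]] with P⁻¹ = [[−1, 2], [3, −5]], and A = P·diag(−3, −2)·P⁻¹.
Then A^4 = P·diag(81, 16)·P⁻¹ = [[405, 32], [243, 16]] · [[−1, 2], [3, −5]] = [[−309, 650], [−195, 406]].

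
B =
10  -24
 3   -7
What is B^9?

[[4600, -12264], [1533, -4087]]

tr B = 3 and det B = 2, so the characteristic polynomial is λ² − (3)λ + (2) with roots 1 and 2.
Eigenvectors give P = [[-8, 3], [-3, 1]] with P⁻¹ = [[1, -3], [3, -8]], and B = P·diag(1, 2)·P⁻¹.
Then B^9 = P·diag(1, 512)·P⁻¹ = [[-8, 1536], [-3, 512]] · [[1, -3], [3, -8]] = [[4600, -12264], [1533, -4087]].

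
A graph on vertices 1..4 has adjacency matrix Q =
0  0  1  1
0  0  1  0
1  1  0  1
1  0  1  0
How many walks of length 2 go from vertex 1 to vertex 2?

1

The number of length-2 walks from vertex 1 to vertex 2 is entry (1,2) of Q², where Q is the adjacency matrix.
Q² = [[2, 1, 1, 1], [1, 1, 0, 1], [1, 0, 3, 1], [1, 1, 1, 2]]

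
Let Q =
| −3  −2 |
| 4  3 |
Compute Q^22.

[[1, 0], [0, 1]]

Q² = I (check: tr Q = 0 and det Q = −1), so Q^22 = I since 22 is even.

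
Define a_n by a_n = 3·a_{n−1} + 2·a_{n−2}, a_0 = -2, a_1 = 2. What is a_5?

122

With companion matrix C = [[3, 2], [1, 0]], [a_n, a_{n−1}]ᵀ = C·[a_{n−1}, a_{n−2}]ᵀ, so [a_5, a_4]ᵀ = C⁴·[a_1, a_0]ᵀ.
C⁴ = [[139, 78], [39, 22]], giving [a_5, a_4]ᵀ = [[122], [34]].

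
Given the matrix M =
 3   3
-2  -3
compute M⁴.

[[9, 0], [0, 9]]

M² = [[3, 0], [0, 3]]
M³ = [[9, 9], [-6, -9]]
M⁴ = [[9, 0], [0, 9]]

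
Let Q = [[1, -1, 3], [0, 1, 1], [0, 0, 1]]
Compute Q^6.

[[1, -6, 3], [0, 1, 6], [0, 0, 1]]

Q = I + N where N = [[0, -1, 3], [0, 0, 1], [0, 0, 0]] is strictly upper-triangular, so N^3 = 0.
(I + N)^6 = I + 6·N + 15·N^2 = [[1, -6, 3], [0, 1, 6], [0, 0, 1]].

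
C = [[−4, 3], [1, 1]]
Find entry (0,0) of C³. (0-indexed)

C² = [[19, −9], [−3, 4]]
C³ = [[−85, 48], [16, −5]]

−85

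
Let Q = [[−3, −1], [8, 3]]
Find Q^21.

Q² = I (check: tr Q = 0 and det Q = −1), so Q^21 = Q since 21 is odd.

[[−3, −1], [8, 3]]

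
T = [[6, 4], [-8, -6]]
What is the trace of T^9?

tr T = 0 and det T = -4, so the characteristic polynomial is λ² − (0)λ + (-4) with roots -2 and 2.
Eigenvectors give P = [[-1, -1], [2, 1]] with P⁻¹ = [[1, 1], [-2, -1]], and T = P·diag(-2, 2)·P⁻¹.
Then T^9 = P·diag(-512, 512)·P⁻¹ = [[512, -512], [-1024, 512]] · [[1, 1], [-2, -1]] = [[1536, 1024], [-2048, -1536]].

0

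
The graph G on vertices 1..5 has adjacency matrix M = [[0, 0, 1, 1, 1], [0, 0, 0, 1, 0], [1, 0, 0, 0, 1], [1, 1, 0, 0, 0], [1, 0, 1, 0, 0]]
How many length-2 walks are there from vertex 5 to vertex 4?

1

The number of length-2 walks from vertex 5 to vertex 4 is entry (5,4) of M², where M is the adjacency matrix.
M² = [[3, 1, 1, 0, 1], [1, 1, 0, 0, 0], [1, 0, 2, 1, 1], [0, 0, 1, 2, 1], [1, 0, 1, 1, 2]]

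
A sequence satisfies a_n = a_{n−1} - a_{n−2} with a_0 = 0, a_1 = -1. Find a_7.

With companion matrix B = [[1, -1], [1, 0]], [a_n, a_{n−1}]ᵀ = B·[a_{n−1}, a_{n−2}]ᵀ, so [a_7, a_6]ᵀ = B⁶·[a_1, a_0]ᵀ.
B⁶ = [[1, 0], [0, 1]], giving [a_7, a_6]ᵀ = [[-1], [0]].

-1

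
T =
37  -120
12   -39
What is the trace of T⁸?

tr T = -2 and det T = -3, so the characteristic polynomial is λ² − (-2)λ + (-3) with roots 1 and -3.
Eigenvectors give P = [[10, 3], [3, 1]] with P⁻¹ = [[1, -3], [-3, 10]], and T = P·diag(1, -3)·P⁻¹.
Then T⁸ = P·diag(1, 6561)·P⁻¹ = [[10, 19683], [3, 6561]] · [[1, -3], [-3, 10]] = [[-59039, 196800], [-19680, 65601]].

6562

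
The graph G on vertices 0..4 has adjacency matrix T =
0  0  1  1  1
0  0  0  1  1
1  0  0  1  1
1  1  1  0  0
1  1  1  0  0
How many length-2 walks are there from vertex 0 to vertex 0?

3

The number of length-2 walks from vertex 0 to vertex 0 is entry (0,0) of T^2, where T is the adjacency matrix.
T^2 = [[3, 2, 2, 1, 1], [2, 2, 2, 0, 0], [2, 2, 3, 1, 1], [1, 0, 1, 3, 3], [1, 0, 1, 3, 3]]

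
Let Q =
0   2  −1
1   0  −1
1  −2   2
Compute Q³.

Q² = [[1, 2, −4], [−1, 4, −3], [0, −2, 5]]
Q³ = [[−2, 10, −11], [1, 4, −9], [3, −10, 12]]

[[−2, 10, −11], [1, 4, −9], [3, −10, 12]]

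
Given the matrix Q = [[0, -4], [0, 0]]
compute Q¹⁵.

[[0, 0], [0, 0]]

Q is strictly triangular, hence nilpotent: Q² = 0, so Q¹⁵ = 0.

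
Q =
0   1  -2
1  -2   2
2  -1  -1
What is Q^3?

[[8, -7, 2], [-13, 4, 10], [-5, -8, 21]]

Q^2 = [[-3, 0, 4], [2, 3, -8], [-3, 5, -5]]
Q^3 = [[8, -7, 2], [-13, 4, 10], [-5, -8, 21]]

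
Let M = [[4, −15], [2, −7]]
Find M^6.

tr M = −3 and det M = 2, so the characteristic polynomial is λ² − (−3)λ + (2) with roots −1 and −2.
Eigenvectors give P = [[−3, 5], [−1, 2]] with P⁻¹ = [[−2, 5], [−1, 3]], and M = P·diag(−1, −2)·P⁻¹.
Then M^6 = P·diag(1, 64)·P⁻¹ = [[−3, 320], [−1, 128]] · [[−2, 5], [−1, 3]] = [[−314, 945], [−126, 379]].

[[−314, 945], [−126, 379]]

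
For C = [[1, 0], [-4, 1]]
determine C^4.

[[1, 0], [-16, 1]]

C = I + N where N = [[0, 0], [-4, 0]] is strictly lower-triangular, so N^2 = 0.
(I + N)^4 = I + 4·N = [[1, 0], [-16, 1]].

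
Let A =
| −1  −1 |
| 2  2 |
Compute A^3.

[[−1, −1], [2, 2]]

A² = A (a projection; rank 1, trace 1), so A^3 = A.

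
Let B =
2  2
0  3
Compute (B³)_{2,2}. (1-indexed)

B² = [[4, 10], [0, 9]]
B³ = [[8, 38], [0, 27]]

27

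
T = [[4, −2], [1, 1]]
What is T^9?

[[38854, −38342], [19171, −18659]]

tr T = 5 and det T = 6, so the characteristic polynomial is λ² − (5)λ + (6) with roots 2 and 3.
Eigenvectors give P = [[1, 2], [1, 1]] with P⁻¹ = [[−1, 2], [1, −1]], and T = P·diag(2, 3)·P⁻¹.
Then T^9 = P·diag(512, 19683)·P⁻¹ = [[512, 39366], [512, 19683]] · [[−1, 2], [1, −1]] = [[38854, −38342], [19171, −18659]].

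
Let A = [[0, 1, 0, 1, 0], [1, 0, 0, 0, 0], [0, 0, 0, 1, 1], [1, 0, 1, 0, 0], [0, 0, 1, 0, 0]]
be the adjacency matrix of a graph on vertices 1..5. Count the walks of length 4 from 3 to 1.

4

The number of length-4 walks from vertex 3 to vertex 1 is entry (3,1) of A⁴, where A is the adjacency matrix.
A² = [[2, 0, 1, 0, 0], [0, 1, 0, 1, 0], [1, 0, 2, 0, 0], [0, 1, 0, 2, 1], [0, 0, 0, 1, 1]]
A³ = [[0, 2, 0, 3, 1], [2, 0, 1, 0, 0], [0, 1, 0, 3, 2], [3, 0, 3, 0, 0], [1, 0, 2, 0, 0]]
A⁴ = [[5, 0, 4, 0, 0], [0, 2, 0, 3, 1], [4, 0, 5, 0, 0], [0, 3, 0, 6, 3], [0, 1, 0, 3, 2]]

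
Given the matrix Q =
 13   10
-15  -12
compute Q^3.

[[97, 70], [-105, -78]]

tr Q = 1 and det Q = -6, so the characteristic polynomial is λ² − (1)λ + (-6) with roots 3 and -2.
Eigenvectors give P = [[1, 2], [-1, -3]] with P⁻¹ = [[3, 2], [-1, -1]], and Q = P·diag(3, -2)·P⁻¹.
Then Q^3 = P·diag(27, -8)·P⁻¹ = [[27, -16], [-27, 24]] · [[3, 2], [-1, -1]] = [[97, 70], [-105, -78]].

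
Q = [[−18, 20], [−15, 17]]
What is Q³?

tr Q = −1 and det Q = −6, so the characteristic polynomial is λ² − (−1)λ + (−6) with roots 2 and −3.
Eigenvectors give P = [[1, −4], [1, −3]] with P⁻¹ = [[−3, 4], [−1, 1]], and Q = P·diag(2, −3)·P⁻¹.
Then Q³ = P·diag(8, −27)·P⁻¹ = [[8, 108], [8, 81]] · [[−3, 4], [−1, 1]] = [[−132, 140], [−105, 113]].

[[−132, 140], [−105, 113]]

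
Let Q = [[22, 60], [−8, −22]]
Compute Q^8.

tr Q = 0 and det Q = −4, so the characteristic polynomial is λ² − (0)λ + (−4) with roots −2 and 2.
Eigenvectors give P = [[5, −3], [−2, 1]] with P⁻¹ = [[−1, −3], [−2, −5]], and Q = P·diag(−2, 2)·P⁻¹.
Then Q^8 = P·diag(256, 256)·P⁻¹ = [[1280, −768], [−512, 256]] · [[−1, −3], [−2, −5]] = [[256, 0], [0, 256]].

[[256, 0], [0, 256]]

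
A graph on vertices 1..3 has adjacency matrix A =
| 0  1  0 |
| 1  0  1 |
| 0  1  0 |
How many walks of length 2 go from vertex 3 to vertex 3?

The number of length-2 walks from vertex 3 to vertex 3 is entry (3,3) of A^2, where A is the adjacency matrix.
A^2 = [[1, 0, 1], [0, 2, 0], [1, 0, 1]]

1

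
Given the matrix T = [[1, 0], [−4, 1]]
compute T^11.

T = I + N where N = [[0, 0], [−4, 0]] is strictly lower-triangular, so N^2 = 0.
(I + N)^11 = I + 11·N = [[1, 0], [−44, 1]].

[[1, 0], [−44, 1]]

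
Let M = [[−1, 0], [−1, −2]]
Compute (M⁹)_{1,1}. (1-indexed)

−1

tr M = −3 and det M = 2, so the characteristic polynomial is λ² − (−3)λ + (2) with roots −2 and −1.
Eigenvectors give P = [[0, 1], [1, −1]] with P⁻¹ = [[1, 1], [1, 0]], and M = P·diag(−2, −1)·P⁻¹.
Then M⁹ = P·diag(−512, −1)·P⁻¹ = [[0, −1], [−512, 1]] · [[1, 1], [1, 0]] = [[−1, 0], [−511, −512]].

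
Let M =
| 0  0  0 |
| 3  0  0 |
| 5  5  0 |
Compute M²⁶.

M is strictly triangular, hence nilpotent: M³ = 0, so M²⁶ = 0.

[[0, 0, 0], [0, 0, 0], [0, 0, 0]]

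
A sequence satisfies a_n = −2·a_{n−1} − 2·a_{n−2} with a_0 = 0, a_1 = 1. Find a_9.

16

With companion matrix Q = [[−2, −2], [1, 0]], [a_n, a_{n−1}]ᵀ = Q·[a_{n−1}, a_{n−2}]ᵀ, so [a_9, a_8]ᵀ = Q^8·[a_1, a_0]ᵀ.
Q^8 = [[16, 0], [0, 16]], giving [a_9, a_8]ᵀ = [[16], [0]].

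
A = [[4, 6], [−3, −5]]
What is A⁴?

tr A = −1 and det A = −2, so the characteristic polynomial is λ² − (−1)λ + (−2) with roots 1 and −2.
Eigenvectors give P = [[2, −1], [−1, 1]] with P⁻¹ = [[1, 1], [1, 2]], and A = P·diag(1, −2)·P⁻¹.
Then A⁴ = P·diag(1, 16)·P⁻¹ = [[2, −16], [−1, 16]] · [[1, 1], [1, 2]] = [[−14, −30], [15, 31]].

[[−14, −30], [15, 31]]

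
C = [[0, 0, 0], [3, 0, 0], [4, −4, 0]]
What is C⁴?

[[0, 0, 0], [0, 0, 0], [0, 0, 0]]

C is strictly triangular, hence nilpotent: C³ = 0, so C⁴ = 0.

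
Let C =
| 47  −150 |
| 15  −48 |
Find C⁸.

tr C = −1 and det C = −6, so the characteristic polynomial is λ² − (−1)λ + (−6) with roots 2 and −3.
Eigenvectors give P = [[10, −3], [3, −1]] with P⁻¹ = [[1, −3], [3, −10]], and C = P·diag(2, −3)·P⁻¹.
Then C⁸ = P·diag(256, 6561)·P⁻¹ = [[2560, −19683], [768, −6561]] · [[1, −3], [3, −10]] = [[−56489, 189150], [−18915, 63306]].

[[−56489, 189150], [−18915, 63306]]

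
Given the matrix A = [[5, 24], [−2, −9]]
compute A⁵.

[[725, 2904], [−242, −969]]

tr A = −4 and det A = 3, so the characteristic polynomial is λ² − (−4)λ + (3) with roots −3 and −1.
Eigenvectors give P = [[−3, 4], [1, −1]] with P⁻¹ = [[1, 4], [1, 3]], and A = P·diag(−3, −1)·P⁻¹.
Then A⁵ = P·diag(−243, −1)·P⁻¹ = [[729, −4], [−243, 1]] · [[1, 4], [1, 3]] = [[725, 2904], [−242, −969]].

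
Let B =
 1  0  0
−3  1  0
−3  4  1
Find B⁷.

[[1, 0, 0], [−21, 1, 0], [−273, 28, 1]]

B = I + N where N = [[0, 0, 0], [−3, 0, 0], [−3, 4, 0]] is strictly lower-triangular, so N³ = 0.
(I + N)⁷ = I + 7·N + 21·N² = [[1, 0, 0], [−21, 1, 0], [−273, 28, 1]].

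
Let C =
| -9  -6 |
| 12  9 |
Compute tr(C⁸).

13122

tr C = 0 and det C = -9, so the characteristic polynomial is λ² − (0)λ + (-9) with roots -3 and 3.
Eigenvectors give P = [[-1, -1], [1, 2]] with P⁻¹ = [[-2, -1], [1, 1]], and C = P·diag(-3, 3)·P⁻¹.
Then C⁸ = P·diag(6561, 6561)·P⁻¹ = [[-6561, -6561], [6561, 13122]] · [[-2, -1], [1, 1]] = [[6561, 0], [0, 6561]].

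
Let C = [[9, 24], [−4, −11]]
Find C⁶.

tr C = −2 and det C = −3, so the characteristic polynomial is λ² − (−2)λ + (−3) with roots −3 and 1.
Eigenvectors give P = [[−2, 3], [1, −1]] with P⁻¹ = [[1, 3], [1, 2]], and C = P·diag(−3, 1)·P⁻¹.
Then C⁶ = P·diag(729, 1)·P⁻¹ = [[−1458, 3], [729, −1]] · [[1, 3], [1, 2]] = [[−1455, −4368], [728, 2185]].

[[−1455, −4368], [728, 2185]]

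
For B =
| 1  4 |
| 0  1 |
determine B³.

B = I + N where N = [[0, 4], [0, 0]] is strictly upper-triangular, so N² = 0.
(I + N)³ = I + 3·N = [[1, 12], [0, 1]].

[[1, 12], [0, 1]]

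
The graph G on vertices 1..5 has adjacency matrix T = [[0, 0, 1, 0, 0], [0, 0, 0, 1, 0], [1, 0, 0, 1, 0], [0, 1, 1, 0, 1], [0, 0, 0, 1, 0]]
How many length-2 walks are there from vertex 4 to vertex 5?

The number of length-2 walks from vertex 4 to vertex 5 is entry (4,5) of T^2, where T is the adjacency matrix.
T^2 = [[1, 0, 0, 1, 0], [0, 1, 1, 0, 1], [0, 1, 2, 0, 1], [1, 0, 0, 3, 0], [0, 1, 1, 0, 1]]

0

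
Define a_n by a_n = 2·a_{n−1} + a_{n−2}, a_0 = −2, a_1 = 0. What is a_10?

With companion matrix Q = [[2, 1], [1, 0]], [a_n, a_{n−1}]ᵀ = Q·[a_{n−1}, a_{n−2}]ᵀ, so [a_10, a_9]ᵀ = Q⁹·[a_1, a_0]ᵀ.
Q⁹ = [[2378, 985], [985, 408]], giving [a_10, a_9]ᵀ = [[−1970], [−816]].

−1970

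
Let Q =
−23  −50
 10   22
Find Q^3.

tr Q = −1 and det Q = −6, so the characteristic polynomial is λ² − (−1)λ + (−6) with roots 2 and −3.
Eigenvectors give P = [[−2, 5], [1, −2]] with P⁻¹ = [[2, 5], [1, 2]], and Q = P·diag(2, −3)·P⁻¹.
Then Q^3 = P·diag(8, −27)·P⁻¹ = [[−16, −135], [8, 54]] · [[2, 5], [1, 2]] = [[−167, −350], [70, 148]].

[[−167, −350], [70, 148]]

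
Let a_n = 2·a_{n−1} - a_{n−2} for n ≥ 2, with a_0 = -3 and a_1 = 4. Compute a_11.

With companion matrix A = [[2, -1], [1, 0]], [a_n, a_{n−1}]ᵀ = A·[a_{n−1}, a_{n−2}]ᵀ, so [a_11, a_10]ᵀ = A¹⁰·[a_1, a_0]ᵀ.
A¹⁰ = [[11, -10], [10, -9]], giving [a_11, a_10]ᵀ = [[74], [67]].

74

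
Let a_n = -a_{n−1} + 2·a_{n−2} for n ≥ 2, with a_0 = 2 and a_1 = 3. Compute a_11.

With companion matrix T = [[-1, 2], [1, 0]], [a_n, a_{n−1}]ᵀ = T·[a_{n−1}, a_{n−2}]ᵀ, so [a_11, a_10]ᵀ = T¹⁰·[a_1, a_0]ᵀ.
T¹⁰ = [[683, -682], [-341, 342]], giving [a_11, a_10]ᵀ = [[685], [-339]].

685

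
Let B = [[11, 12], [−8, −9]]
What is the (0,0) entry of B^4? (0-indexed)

241

tr B = 2 and det B = −3, so the characteristic polynomial is λ² − (2)λ + (−3) with roots 3 and −1.
Eigenvectors give P = [[3, 1], [−2, −1]] with P⁻¹ = [[1, 1], [−2, −3]], and B = P·diag(3, −1)·P⁻¹.
Then B^4 = P·diag(81, 1)·P⁻¹ = [[243, 1], [−162, −1]] · [[1, 1], [−2, −3]] = [[241, 240], [−160, −159]].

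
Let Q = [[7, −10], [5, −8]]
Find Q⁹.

[[20707, −40390], [20195, −39878]]

tr Q = −1 and det Q = −6, so the characteristic polynomial is λ² − (−1)λ + (−6) with roots −3 and 2.
Eigenvectors give P = [[1, −2], [1, −1]] with P⁻¹ = [[−1, 2], [−1, 1]], and Q = P·diag(−3, 2)·P⁻¹.
Then Q⁹ = P·diag(−19683, 512)·P⁻¹ = [[−19683, −1024], [−19683, −512]] · [[−1, 2], [−1, 1]] = [[20707, −40390], [20195, −39878]].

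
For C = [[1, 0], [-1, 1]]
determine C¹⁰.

[[1, 0], [-10, 1]]

C = I + N where N = [[0, 0], [-1, 0]] is strictly lower-triangular, so N² = 0.
(I + N)¹⁰ = I + 10·N = [[1, 0], [-10, 1]].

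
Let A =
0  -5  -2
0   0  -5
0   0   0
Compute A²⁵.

A is strictly triangular, hence nilpotent: A³ = 0, so A²⁵ = 0.

[[0, 0, 0], [0, 0, 0], [0, 0, 0]]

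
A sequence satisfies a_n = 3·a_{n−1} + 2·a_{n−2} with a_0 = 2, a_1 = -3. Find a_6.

With companion matrix M = [[3, 2], [1, 0]], [a_n, a_{n−1}]ᵀ = M·[a_{n−1}, a_{n−2}]ᵀ, so [a_6, a_5]ᵀ = M⁵·[a_1, a_0]ᵀ.
M⁵ = [[495, 278], [139, 78]], giving [a_6, a_5]ᵀ = [[-929], [-261]].

-929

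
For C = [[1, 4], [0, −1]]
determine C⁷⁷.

C² = I (check: tr C = 0 and det C = −1), so C⁷⁷ = C since 77 is odd.

[[1, 4], [0, −1]]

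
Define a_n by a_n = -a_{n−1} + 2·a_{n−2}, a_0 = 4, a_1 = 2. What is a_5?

-18

With companion matrix C = [[-1, 2], [1, 0]], [a_n, a_{n−1}]ᵀ = C·[a_{n−1}, a_{n−2}]ᵀ, so [a_5, a_4]ᵀ = C⁴·[a_1, a_0]ᵀ.
C⁴ = [[11, -10], [-5, 6]], giving [a_5, a_4]ᵀ = [[-18], [14]].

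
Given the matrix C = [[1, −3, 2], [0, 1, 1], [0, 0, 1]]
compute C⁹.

C = I + N where N = [[0, −3, 2], [0, 0, 1], [0, 0, 0]] is strictly upper-triangular, so N³ = 0.
(I + N)⁹ = I + 9·N + 36·N² = [[1, −27, −90], [0, 1, 9], [0, 0, 1]].

[[1, −27, −90], [0, 1, 9], [0, 0, 1]]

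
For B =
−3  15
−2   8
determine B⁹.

tr B = 5 and det B = 6, so the characteristic polynomial is λ² − (5)λ + (6) with roots 3 and 2.
Eigenvectors give P = [[−5, 3], [−2, 1]] with P⁻¹ = [[1, −3], [2, −5]], and B = P·diag(3, 2)·P⁻¹.
Then B⁹ = P·diag(19683, 512)·P⁻¹ = [[−98415, 1536], [−39366, 512]] · [[1, −3], [2, −5]] = [[−95343, 287565], [−38342, 115538]].

[[−95343, 287565], [−38342, 115538]]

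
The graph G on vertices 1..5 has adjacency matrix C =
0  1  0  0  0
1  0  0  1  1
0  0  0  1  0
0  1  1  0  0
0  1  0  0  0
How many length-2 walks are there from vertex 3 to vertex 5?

The number of length-2 walks from vertex 3 to vertex 5 is entry (3,5) of C^2, where C is the adjacency matrix.
C^2 = [[1, 0, 0, 1, 1], [0, 3, 1, 0, 0], [0, 1, 1, 0, 0], [1, 0, 0, 2, 1], [1, 0, 0, 1, 1]]

0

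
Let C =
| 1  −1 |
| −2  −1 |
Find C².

[[3, 0], [0, 3]]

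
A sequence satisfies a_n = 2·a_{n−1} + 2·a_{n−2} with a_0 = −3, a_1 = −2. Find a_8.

−3760

With companion matrix M = [[2, 2], [1, 0]], [a_n, a_{n−1}]ᵀ = M·[a_{n−1}, a_{n−2}]ᵀ, so [a_8, a_7]ᵀ = M^7·[a_1, a_0]ᵀ.
M^7 = [[896, 656], [328, 240]], giving [a_8, a_7]ᵀ = [[−3760], [−1376]].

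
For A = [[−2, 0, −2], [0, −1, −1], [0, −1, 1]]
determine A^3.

[[−8, −4, −8], [0, −2, −2], [0, −2, 2]]

A^2 = [[4, 2, 2], [0, 2, 0], [0, 0, 2]]
A^3 = [[−8, −4, −8], [0, −2, −2], [0, −2, 2]]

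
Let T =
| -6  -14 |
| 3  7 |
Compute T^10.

[[-6, -14], [3, 7]]

T² = T (a projection; rank 1, trace 1), so T^10 = T.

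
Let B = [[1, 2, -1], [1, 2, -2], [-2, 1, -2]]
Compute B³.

B² = [[5, 5, -3], [7, 4, -1], [3, -4, 4]]
B³ = [[16, 17, -9], [13, 21, -13], [-9, 2, -3]]

[[16, 17, -9], [13, 21, -13], [-9, 2, -3]]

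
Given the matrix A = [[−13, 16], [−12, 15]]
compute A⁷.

tr A = 2 and det A = −3, so the characteristic polynomial is λ² − (2)λ + (−3) with roots −1 and 3.
Eigenvectors give P = [[4, 1], [3, 1]] with P⁻¹ = [[1, −1], [−3, 4]], and A = P·diag(−1, 3)·P⁻¹.
Then A⁷ = P·diag(−1, 2187)·P⁻¹ = [[−4, 2187], [−3, 2187]] · [[1, −1], [−3, 4]] = [[−6565, 8752], [−6564, 8751]].

[[−6565, 8752], [−6564, 8751]]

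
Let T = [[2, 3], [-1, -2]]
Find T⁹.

[[2, 3], [-1, -2]]

T² = I (check: tr T = 0 and det T = -1), so T⁹ = T since 9 is odd.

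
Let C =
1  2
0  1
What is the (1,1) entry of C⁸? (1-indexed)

C = I + N where N = [[0, 2], [0, 0]] is strictly upper-triangular, so N² = 0.
(I + N)⁸ = I + 8·N = [[1, 16], [0, 1]].

1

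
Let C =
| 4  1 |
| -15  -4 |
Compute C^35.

[[4, 1], [-15, -4]]

C² = I (check: tr C = 0 and det C = -1), so C^35 = C since 35 is odd.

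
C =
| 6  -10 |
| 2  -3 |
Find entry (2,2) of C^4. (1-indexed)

tr C = 3 and det C = 2, so the characteristic polynomial is λ² − (3)λ + (2) with roots 2 and 1.
Eigenvectors give P = [[5, 2], [2, 1]] with P⁻¹ = [[1, -2], [-2, 5]], and C = P·diag(2, 1)·P⁻¹.
Then C^4 = P·diag(16, 1)·P⁻¹ = [[80, 2], [32, 1]] · [[1, -2], [-2, 5]] = [[76, -150], [30, -59]].

-59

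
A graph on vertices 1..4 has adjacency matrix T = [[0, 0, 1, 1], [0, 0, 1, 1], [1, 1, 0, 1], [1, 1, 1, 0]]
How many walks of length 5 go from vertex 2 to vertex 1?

18

The number of length-5 walks from vertex 2 to vertex 1 is entry (2,1) of T^5, where T is the adjacency matrix.
T^2 = [[2, 2, 1, 1], [2, 2, 1, 1], [1, 1, 3, 2], [1, 1, 2, 3]]
T^3 = [[2, 2, 5, 5], [2, 2, 5, 5], [5, 5, 4, 5], [5, 5, 5, 4]]
T^4 = [[10, 10, 9, 9], [10, 10, 9, 9], [9, 9, 15, 14], [9, 9, 14, 15]]
T^5 = [[18, 18, 29, 29], [18, 18, 29, 29], [29, 29, 32, 33], [29, 29, 33, 32]]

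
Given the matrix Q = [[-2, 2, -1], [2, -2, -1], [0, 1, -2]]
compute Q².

[[8, -9, 2], [-8, 7, 2], [2, -4, 3]]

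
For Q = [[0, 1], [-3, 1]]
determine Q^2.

[[-3, 1], [-3, -2]]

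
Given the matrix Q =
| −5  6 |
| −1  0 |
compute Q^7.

tr Q = −5 and det Q = 6, so the characteristic polynomial is λ² − (−5)λ + (6) with roots −2 and −3.
Eigenvectors give P = [[2, 3], [1, 1]] with P⁻¹ = [[−1, 3], [1, −2]], and Q = P·diag(−2, −3)·P⁻¹.
Then Q^7 = P·diag(−128, −2187)·P⁻¹ = [[−256, −6561], [−128, −2187]] · [[−1, 3], [1, −2]] = [[−6305, 12354], [−2059, 3990]].

[[−6305, 12354], [−2059, 3990]]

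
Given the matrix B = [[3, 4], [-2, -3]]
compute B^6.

B² = I (check: tr B = 0 and det B = -1), so B^6 = I since 6 is even.

[[1, 0], [0, 1]]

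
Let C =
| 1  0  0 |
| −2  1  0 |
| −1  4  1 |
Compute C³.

C = I + N where N = [[0, 0, 0], [−2, 0, 0], [−1, 4, 0]] is strictly lower-triangular, so N³ = 0.
(I + N)³ = I + 3·N + 3·N² = [[1, 0, 0], [−6, 1, 0], [−27, 12, 1]].

[[1, 0, 0], [−6, 1, 0], [−27, 12, 1]]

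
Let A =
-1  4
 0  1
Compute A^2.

[[1, 0], [0, 1]]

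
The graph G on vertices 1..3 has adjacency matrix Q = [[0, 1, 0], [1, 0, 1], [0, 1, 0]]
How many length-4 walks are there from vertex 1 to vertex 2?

0

The number of length-4 walks from vertex 1 to vertex 2 is entry (1,2) of Q^4, where Q is the adjacency matrix.
Q^2 = [[1, 0, 1], [0, 2, 0], [1, 0, 1]]
Q^3 = [[0, 2, 0], [2, 0, 2], [0, 2, 0]]
Q^4 = [[2, 0, 2], [0, 4, 0], [2, 0, 2]]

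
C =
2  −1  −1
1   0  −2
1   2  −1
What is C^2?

[[2, −4, 1], [0, −5, 1], [3, −3, −4]]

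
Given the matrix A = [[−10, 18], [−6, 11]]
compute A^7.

[[−388, 774], [−258, 515]]

tr A = 1 and det A = −2, so the characteristic polynomial is λ² − (1)λ + (−2) with roots 2 and −1.
Eigenvectors give P = [[−3, 2], [−2, 1]] with P⁻¹ = [[1, −2], [2, −3]], and A = P·diag(2, −1)·P⁻¹.
Then A^7 = P·diag(128, −1)·P⁻¹ = [[−384, −2], [−256, −1]] · [[1, −2], [2, −3]] = [[−388, 774], [−258, 515]].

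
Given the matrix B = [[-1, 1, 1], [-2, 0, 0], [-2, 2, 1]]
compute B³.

B² = [[-3, 1, 0], [2, -2, -2], [-4, 0, -1]]
B³ = [[1, -3, -3], [6, -2, 0], [6, -6, -5]]

[[1, -3, -3], [6, -2, 0], [6, -6, -5]]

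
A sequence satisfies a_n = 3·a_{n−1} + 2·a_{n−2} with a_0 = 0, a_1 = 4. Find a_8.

25116

With companion matrix B = [[3, 2], [1, 0]], [a_n, a_{n−1}]ᵀ = B·[a_{n−1}, a_{n−2}]ᵀ, so [a_8, a_7]ᵀ = B⁷·[a_1, a_0]ᵀ.
B⁷ = [[6279, 3526], [1763, 990]], giving [a_8, a_7]ᵀ = [[25116], [7052]].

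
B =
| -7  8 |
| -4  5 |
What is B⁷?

tr B = -2 and det B = -3, so the characteristic polynomial is λ² − (-2)λ + (-3) with roots 1 and -3.
Eigenvectors give P = [[-1, 2], [-1, 1]] with P⁻¹ = [[1, -2], [1, -1]], and B = P·diag(1, -3)·P⁻¹.
Then B⁷ = P·diag(1, -2187)·P⁻¹ = [[-1, -4374], [-1, -2187]] · [[1, -2], [1, -1]] = [[-4375, 4376], [-2188, 2189]].

[[-4375, 4376], [-2188, 2189]]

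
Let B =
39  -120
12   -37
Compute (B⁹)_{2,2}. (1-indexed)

tr B = 2 and det B = -3, so the characteristic polynomial is λ² − (2)λ + (-3) with roots 3 and -1.
Eigenvectors give P = [[10, 3], [3, 1]] with P⁻¹ = [[1, -3], [-3, 10]], and B = P·diag(3, -1)·P⁻¹.
Then B⁹ = P·diag(19683, -1)·P⁻¹ = [[196830, -3], [59049, -1]] · [[1, -3], [-3, 10]] = [[196839, -590520], [59052, -177157]].

-177157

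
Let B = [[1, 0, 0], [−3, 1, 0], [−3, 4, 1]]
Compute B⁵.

B = I + N where N = [[0, 0, 0], [−3, 0, 0], [−3, 4, 0]] is strictly lower-triangular, so N³ = 0.
(I + N)⁵ = I + 5·N + 10·N² = [[1, 0, 0], [−15, 1, 0], [−135, 20, 1]].

[[1, 0, 0], [−15, 1, 0], [−135, 20, 1]]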